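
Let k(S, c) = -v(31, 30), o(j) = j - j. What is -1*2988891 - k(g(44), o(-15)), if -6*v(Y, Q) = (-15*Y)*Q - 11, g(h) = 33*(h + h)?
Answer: -17919385/6 ≈ -2.9866e+6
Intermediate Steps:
o(j) = 0
g(h) = 66*h (g(h) = 33*(2*h) = 66*h)
v(Y, Q) = 11/6 + 5*Q*Y/2 (v(Y, Q) = -((-15*Y)*Q - 11)/6 = -(-15*Q*Y - 11)/6 = -(-11 - 15*Q*Y)/6 = 11/6 + 5*Q*Y/2)
k(S, c) = -13961/6 (k(S, c) = -(11/6 + (5/2)*30*31) = -(11/6 + 2325) = -1*13961/6 = -13961/6)
-1*2988891 - k(g(44), o(-15)) = -1*2988891 - 1*(-13961/6) = -2988891 + 13961/6 = -17919385/6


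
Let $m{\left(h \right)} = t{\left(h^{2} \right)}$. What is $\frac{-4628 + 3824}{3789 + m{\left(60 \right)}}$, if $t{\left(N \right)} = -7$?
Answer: $- \frac{402}{1891} \approx -0.21259$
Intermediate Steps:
$m{\left(h \right)} = -7$
$\frac{-4628 + 3824}{3789 + m{\left(60 \right)}} = \frac{-4628 + 3824}{3789 - 7} = - \frac{804}{3782} = \left(-804\right) \frac{1}{3782} = - \frac{402}{1891}$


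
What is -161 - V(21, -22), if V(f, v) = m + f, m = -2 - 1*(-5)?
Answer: -185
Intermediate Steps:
m = 3 (m = -2 + 5 = 3)
V(f, v) = 3 + f
-161 - V(21, -22) = -161 - (3 + 21) = -161 - 1*24 = -161 - 24 = -185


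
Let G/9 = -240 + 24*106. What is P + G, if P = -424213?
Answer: -403477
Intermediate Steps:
G = 20736 (G = 9*(-240 + 24*106) = 9*(-240 + 2544) = 9*2304 = 20736)
P + G = -424213 + 20736 = -403477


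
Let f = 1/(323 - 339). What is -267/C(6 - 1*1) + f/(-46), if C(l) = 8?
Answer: -24563/736 ≈ -33.374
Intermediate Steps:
f = -1/16 (f = 1/(-16) = -1/16 ≈ -0.062500)
-267/C(6 - 1*1) + f/(-46) = -267/8 - 1/16/(-46) = -267*⅛ - 1/16*(-1/46) = -267/8 + 1/736 = -24563/736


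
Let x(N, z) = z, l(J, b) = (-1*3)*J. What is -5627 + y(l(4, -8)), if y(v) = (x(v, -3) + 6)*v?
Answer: -5663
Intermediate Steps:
l(J, b) = -3*J
y(v) = 3*v (y(v) = (-3 + 6)*v = 3*v)
-5627 + y(l(4, -8)) = -5627 + 3*(-3*4) = -5627 + 3*(-12) = -5627 - 36 = -5663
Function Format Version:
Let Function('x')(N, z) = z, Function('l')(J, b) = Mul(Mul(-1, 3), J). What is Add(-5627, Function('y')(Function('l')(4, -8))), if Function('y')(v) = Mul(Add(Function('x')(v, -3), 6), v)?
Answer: -5663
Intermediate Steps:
Function('l')(J, b) = Mul(-3, J)
Function('y')(v) = Mul(3, v) (Function('y')(v) = Mul(Add(-3, 6), v) = Mul(3, v))
Add(-5627, Function('y')(Function('l')(4, -8))) = Add(-5627, Mul(3, Mul(-3, 4))) = Add(-5627, Mul(3, -12)) = Add(-5627, -36) = -5663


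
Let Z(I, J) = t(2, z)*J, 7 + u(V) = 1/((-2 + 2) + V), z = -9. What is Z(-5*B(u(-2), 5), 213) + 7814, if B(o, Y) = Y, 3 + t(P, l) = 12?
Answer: 9731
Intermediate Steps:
t(P, l) = 9 (t(P, l) = -3 + 12 = 9)
u(V) = -7 + 1/V (u(V) = -7 + 1/((-2 + 2) + V) = -7 + 1/(0 + V) = -7 + 1/V)
Z(I, J) = 9*J
Z(-5*B(u(-2), 5), 213) + 7814 = 9*213 + 7814 = 1917 + 7814 = 9731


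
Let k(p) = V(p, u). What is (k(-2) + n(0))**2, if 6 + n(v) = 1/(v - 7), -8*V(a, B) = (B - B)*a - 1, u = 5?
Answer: 113569/3136 ≈ 36.215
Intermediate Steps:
V(a, B) = 1/8 (V(a, B) = -((B - B)*a - 1)/8 = -(0*a - 1)/8 = -(0 - 1)/8 = -1/8*(-1) = 1/8)
n(v) = -6 + 1/(-7 + v) (n(v) = -6 + 1/(v - 7) = -6 + 1/(-7 + v))
k(p) = 1/8
(k(-2) + n(0))**2 = (1/8 + (43 - 6*0)/(-7 + 0))**2 = (1/8 + (43 + 0)/(-7))**2 = (1/8 - 1/7*43)**2 = (1/8 - 43/7)**2 = (-337/56)**2 = 113569/3136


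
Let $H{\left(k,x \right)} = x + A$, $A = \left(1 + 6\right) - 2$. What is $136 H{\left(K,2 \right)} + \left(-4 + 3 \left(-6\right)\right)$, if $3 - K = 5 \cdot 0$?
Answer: $930$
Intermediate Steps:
$A = 5$ ($A = 7 - 2 = 5$)
$K = 3$ ($K = 3 - 5 \cdot 0 = 3 - 0 = 3 + 0 = 3$)
$H{\left(k,x \right)} = 5 + x$ ($H{\left(k,x \right)} = x + 5 = 5 + x$)
$136 H{\left(K,2 \right)} + \left(-4 + 3 \left(-6\right)\right) = 136 \left(5 + 2\right) + \left(-4 + 3 \left(-6\right)\right) = 136 \cdot 7 - 22 = 952 - 22 = 930$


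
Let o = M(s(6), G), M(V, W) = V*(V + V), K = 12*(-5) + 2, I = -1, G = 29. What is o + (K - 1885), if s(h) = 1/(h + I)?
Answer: -48573/25 ≈ -1942.9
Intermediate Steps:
K = -58 (K = -60 + 2 = -58)
s(h) = 1/(-1 + h) (s(h) = 1/(h - 1) = 1/(-1 + h))
M(V, W) = 2*V**2 (M(V, W) = V*(2*V) = 2*V**2)
o = 2/25 (o = 2*(1/(-1 + 6))**2 = 2*(1/5)**2 = 2*(1/25) = 2/25 ≈ 0.080000)
o + (K - 1885) = 2/25 + (-58 - 1885) = 2/25 - 1943 = -48573/25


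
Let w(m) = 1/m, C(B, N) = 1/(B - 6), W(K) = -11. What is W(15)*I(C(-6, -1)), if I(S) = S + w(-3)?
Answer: 55/12 ≈ 4.5833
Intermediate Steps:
C(B, N) = 1/(-6 + B)
I(S) = -1/3 + S (I(S) = S + 1/(-3) = S - 1/3 = -1/3 + S)
W(15)*I(C(-6, -1)) = -11*(-1/3 + 1/(-6 - 6)) = -11*(-1/3 + 1/(-12)) = -11*(-1/3 - 1/12) = -11*(-5/12) = 55/12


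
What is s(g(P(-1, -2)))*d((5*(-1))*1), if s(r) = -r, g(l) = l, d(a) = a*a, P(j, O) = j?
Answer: 25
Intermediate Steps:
d(a) = a²
s(g(P(-1, -2)))*d((5*(-1))*1) = (-1*(-1))*((5*(-1))*1)² = 1*(-5*1)² = 1*(-5)² = 1*25 = 25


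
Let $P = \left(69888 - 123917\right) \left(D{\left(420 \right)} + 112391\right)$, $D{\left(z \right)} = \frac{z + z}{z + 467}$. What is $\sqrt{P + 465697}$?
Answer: $\frac{3 i \sqrt{530803217724002}}{887} \approx 77923.0 i$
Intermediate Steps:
$D{\left(z \right)} = \frac{2 z}{467 + z}$
$P = - \frac{5386240536053}{887}$ ($P = \left(69888 - 123917\right) \left(2 \cdot 420 \frac{1}{467 + 420} + 112391\right) = - 54029 \left(2 \cdot 420 \cdot \frac{1}{887} + 112391\right) = - 54029 \left(\frac{840}{887} + 112391\right) = \left(-54029\right) \frac{99691657}{887} = - \frac{5386240536053}{887} \approx -6.0724 \cdot 10^{9}$)
$\sqrt{P + 465697} = \sqrt{- \frac{5386240536053}{887} + 465697} = \sqrt{- \frac{5385827462814}{887}} = \frac{3 i \sqrt{530803217724002}}{887}$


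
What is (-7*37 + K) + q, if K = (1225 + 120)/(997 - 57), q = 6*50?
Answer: 7977/188 ≈ 42.431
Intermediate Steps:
q = 300
K = 269/188 (K = 1345/940 = 1345*(1/940) = 269/188 ≈ 1.4309)
(-7*37 + K) + q = (-7*37 + 269/188) + 300 = (-259 + 269/188) + 300 = -48423/188 + 300 = 7977/188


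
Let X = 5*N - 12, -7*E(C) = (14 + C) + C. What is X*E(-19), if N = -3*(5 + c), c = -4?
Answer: -648/7 ≈ -92.571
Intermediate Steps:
N = -3 (N = -3*(5 - 4) = -3*1 = -3)
E(C) = -2 - 2*C/7 (E(C) = -((14 + C) + C)/7 = -(14 + 2*C)/7 = -2 - 2*C/7)
X = -27 (X = 5*(-3) - 12 = -15 - 12 = -27)
X*E(-19) = -27*(-2 - 2/7*(-19)) = -27*(-2 + 38/7) = -27*24/7 = -648/7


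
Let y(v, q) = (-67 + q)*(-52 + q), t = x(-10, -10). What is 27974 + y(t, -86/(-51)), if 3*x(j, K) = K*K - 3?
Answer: 81307720/2601 ≈ 31260.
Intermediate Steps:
x(j, K) = -1 + K²/3 (x(j, K) = (K*K - 3)/3 = (K² - 3)/3 = (-3 + K²)/3 = -1 + K²/3)
t = 97/3 (t = -1 + (⅓)*(-10)² = -1 + (⅓)*100 = -1 + 100/3 = 97/3 ≈ 32.333)
27974 + y(t, -86/(-51)) = 27974 + (3484 + (-86/(-51))² - (-10234)/(-51)) = 27974 + (3484 + (-86*(-1/51))² - (-10234)*(-1)/51) = 27974 + (3484 + (86/51)² - 119*86/51) = 27974 + (3484 + 7396/2601 - 602/3) = 27974 + 8547346/2601 = 81307720/2601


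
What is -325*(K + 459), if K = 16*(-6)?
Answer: -117975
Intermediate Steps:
K = -96
-325*(K + 459) = -325*(-96 + 459) = -325*363 = -117975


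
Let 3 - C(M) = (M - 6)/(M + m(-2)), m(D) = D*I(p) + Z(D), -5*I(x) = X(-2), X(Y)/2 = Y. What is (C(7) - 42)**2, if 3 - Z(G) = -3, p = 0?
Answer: 4963984/3249 ≈ 1527.8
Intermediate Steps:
X(Y) = 2*Y
I(x) = 4/5 (I(x) = -2*(-2)/5 = -1/5*(-4) = 4/5)
Z(G) = 6 (Z(G) = 3 - 1*(-3) = 3 + 3 = 6)
m(D) = 6 + 4*D/5 (m(D) = D*(4/5) + 6 = 4*D/5 + 6 = 6 + 4*D/5)
C(M) = 3 - (-6 + M)/(22/5 + M) (C(M) = 3 - (M - 6)/(M + (6 + (4/5)*(-2))) = 3 - (-6 + M)/(M + (6 - 8/5)) = 3 - (-6 + M)/(M + 22/5) = 3 - (-6 + M)/(22/5 + M))
(C(7) - 42)**2 = (2*(48 + 5*7)/(22 + 5*7) - 42)**2 = (2*(48 + 35)/(22 + 35) - 42)**2 = (2*83/57 - 42)**2 = (2*(1/57)*83 - 42)**2 = (166/57 - 42)**2 = (-2228/57)**2 = 4963984/3249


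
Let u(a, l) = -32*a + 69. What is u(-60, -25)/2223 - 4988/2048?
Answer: -14989/9728 ≈ -1.5408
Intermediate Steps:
u(a, l) = 69 - 32*a
u(-60, -25)/2223 - 4988/2048 = (69 - 32*(-60))/2223 - 4988/2048 = (69 + 1920)*(1/2223) - 4988*1/2048 = 1989*(1/2223) - 1247/512 = 17/19 - 1247/512 = -14989/9728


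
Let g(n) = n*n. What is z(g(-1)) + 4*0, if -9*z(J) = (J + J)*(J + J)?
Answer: -4/9 ≈ -0.44444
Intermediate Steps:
g(n) = n²
z(J) = -4*J²/9 (z(J) = -(J + J)*(J + J)/9 = -2*J*2*J/9 = -4*J²/9)
z(g(-1)) + 4*0 = -4*((-1)²)²/9 + 4*0 = -4/9*1² + 0 = -4/9*1 + 0 = -4/9 + 0 = -4/9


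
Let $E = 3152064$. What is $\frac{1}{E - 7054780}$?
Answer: $- \frac{1}{3902716} \approx -2.5623 \cdot 10^{-7}$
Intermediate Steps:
$\frac{1}{E - 7054780} = \frac{1}{3152064 - 7054780} = \frac{1}{-3902716} = - \frac{1}{3902716}$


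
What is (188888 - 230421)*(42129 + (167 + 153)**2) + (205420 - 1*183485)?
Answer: -6002701022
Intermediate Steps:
(188888 - 230421)*(42129 + (167 + 153)**2) + (205420 - 1*183485) = -41533*(42129 + 320**2) + (205420 - 183485) = -41533*(42129 + 102400) + 21935 = -41533*144529 + 21935 = -6002722957 + 21935 = -6002701022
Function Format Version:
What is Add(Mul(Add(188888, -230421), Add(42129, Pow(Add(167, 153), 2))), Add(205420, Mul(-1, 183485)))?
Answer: -6002701022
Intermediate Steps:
Add(Mul(Add(188888, -230421), Add(42129, Pow(Add(167, 153), 2))), Add(205420, Mul(-1, 183485))) = Add(Mul(-41533, Add(42129, Pow(320, 2))), Add(205420, -183485)) = Add(Mul(-41533, Add(42129, 102400)), 21935) = Add(Mul(-41533, 144529), 21935) = Add(-6002722957, 21935) = -6002701022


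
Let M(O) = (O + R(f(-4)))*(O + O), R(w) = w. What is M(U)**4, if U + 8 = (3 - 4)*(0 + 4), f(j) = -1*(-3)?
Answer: 2176782336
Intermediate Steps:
f(j) = 3
U = -12 (U = -8 + (3 - 4)*(0 + 4) = -8 - 1*4 = -8 - 4 = -12)
M(O) = 2*O*(3 + O) (M(O) = (O + 3)*(O + O) = (3 + O)*(2*O) = 2*O*(3 + O))
M(U)**4 = (2*(-12)*(3 - 12))**4 = (2*(-12)*(-9))**4 = 216**4 = 2176782336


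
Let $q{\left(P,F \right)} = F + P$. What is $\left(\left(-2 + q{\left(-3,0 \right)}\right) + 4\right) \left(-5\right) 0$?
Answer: $0$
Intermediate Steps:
$\left(\left(-2 + q{\left(-3,0 \right)}\right) + 4\right) \left(-5\right) 0 = \left(\left(-2 + \left(0 - 3\right)\right) + 4\right) \left(-5\right) 0 = \left(\left(-2 - 3\right) + 4\right) \left(-5\right) 0 = \left(-5 + 4\right) \left(-5\right) 0 = \left(-1\right) \left(-5\right) 0 = 5 \cdot 0 = 0$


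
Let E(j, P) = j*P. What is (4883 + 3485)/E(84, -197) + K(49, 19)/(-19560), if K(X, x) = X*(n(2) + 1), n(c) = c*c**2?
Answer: -14247979/26973240 ≈ -0.52823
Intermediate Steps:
n(c) = c**3
E(j, P) = P*j
K(X, x) = 9*X (K(X, x) = X*(2**3 + 1) = X*(8 + 1) = X*9 = 9*X)
(4883 + 3485)/E(84, -197) + K(49, 19)/(-19560) = (4883 + 3485)/((-197*84)) + (9*49)/(-19560) = 8368/(-16548) + 441*(-1/19560) = 8368*(-1/16548) - 147/6520 = -2092/4137 - 147/6520 = -14247979/26973240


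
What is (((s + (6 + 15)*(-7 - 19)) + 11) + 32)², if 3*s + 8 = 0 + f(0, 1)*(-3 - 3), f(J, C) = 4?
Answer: 2374681/9 ≈ 2.6385e+5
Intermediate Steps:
s = -32/3 (s = -8/3 + (0 + 4*(-3 - 3))/3 = -8/3 + (0 + 4*(-6))/3 = -8/3 + (0 - 24)/3 = -8/3 + (⅓)*(-24) = -8/3 - 8 = -32/3 ≈ -10.667)
(((s + (6 + 15)*(-7 - 19)) + 11) + 32)² = (((-32/3 + (6 + 15)*(-7 - 19)) + 11) + 32)² = (((-32/3 + 21*(-26)) + 11) + 32)² = (((-32/3 - 546) + 11) + 32)² = ((-1670/3 + 11) + 32)² = (-1637/3 + 32)² = (-1541/3)² = 2374681/9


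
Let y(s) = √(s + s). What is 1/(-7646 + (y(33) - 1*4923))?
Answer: -12569/157979695 - √66/157979695 ≈ -7.9612e-5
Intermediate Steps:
y(s) = √2*√s (y(s) = √(2*s) = √2*√s)
1/(-7646 + (y(33) - 1*4923)) = 1/(-7646 + (√2*√33 - 1*4923)) = 1/(-7646 + (√66 - 4923)) = 1/(-7646 + (-4923 + √66)) = 1/(-12569 + √66)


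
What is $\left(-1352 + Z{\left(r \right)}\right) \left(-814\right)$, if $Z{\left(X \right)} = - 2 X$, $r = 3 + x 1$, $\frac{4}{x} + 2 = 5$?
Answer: $\frac{3322748}{3} \approx 1.1076 \cdot 10^{6}$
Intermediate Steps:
$x = \frac{4}{3}$ ($x = \frac{4}{-2 + 5} = \frac{4}{3} \approx 1.3333$)
$r = \frac{13}{3}$ ($r = 3 + \frac{4}{3} \cdot 1 = 3 + \frac{4}{3} = \frac{13}{3} \approx 4.3333$)
$\left(-1352 + Z{\left(r \right)}\right) \left(-814\right) = \left(-1352 - \frac{26}{3}\right) \left(-814\right) = \left(- \frac{4082}{3}\right) \left(-814\right) = \frac{3322748}{3}$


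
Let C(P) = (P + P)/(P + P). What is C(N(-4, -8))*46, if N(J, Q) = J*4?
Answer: 46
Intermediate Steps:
N(J, Q) = 4*J
C(P) = 1 (C(P) = (2*P)/((2*P)) = (2*P)*(1/(2*P)) = 1)
C(N(-4, -8))*46 = 1*46 = 46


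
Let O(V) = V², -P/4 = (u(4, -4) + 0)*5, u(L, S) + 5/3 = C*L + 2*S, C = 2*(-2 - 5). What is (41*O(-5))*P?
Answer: 4038500/3 ≈ 1.3462e+6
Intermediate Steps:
C = -14 (C = 2*(-7) = -14)
u(L, S) = -5/3 - 14*L + 2*S (u(L, S) = -5/3 + (-14*L + 2*S) = -5/3 - 14*L + 2*S)
P = 3940/3 (P = -4*((-5/3 - 14*4 + 2*(-4)) + 0)*5 = -4*((-5/3 - 56 - 8) + 0)*5 = -4*(-197/3 + 0)*5 = -(-788)*5/3 = -4*(-985/3) = 3940/3 ≈ 1313.3)
(41*O(-5))*P = (41*(-5)²)*(3940/3) = (41*25)*(3940/3) = 1025*(3940/3) = 4038500/3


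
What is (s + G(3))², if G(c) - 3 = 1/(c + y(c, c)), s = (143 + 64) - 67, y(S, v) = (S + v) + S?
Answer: 2948089/144 ≈ 20473.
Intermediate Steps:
y(S, v) = v + 2*S
s = 140 (s = 207 - 67 = 140)
G(c) = 3 + 1/(4*c) (G(c) = 3 + 1/(c + (c + 2*c)) = 3 + 1/(c + 3*c) = 3 + 1/(4*c))
(s + G(3))² = (140 + (3 + (¼)/3))² = (140 + (3 + (¼)*(⅓)))² = (140 + (3 + 1/12))² = (140 + 37/12)² = (1717/12)² = 2948089/144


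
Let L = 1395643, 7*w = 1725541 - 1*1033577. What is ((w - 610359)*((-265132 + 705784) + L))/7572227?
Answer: -939277746565/7572227 ≈ -1.2404e+5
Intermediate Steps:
w = 98852 (w = (1725541 - 1*1033577)/7 = (1725541 - 1033577)/7 = (1/7)*691964 = 98852)
((w - 610359)*((-265132 + 705784) + L))/7572227 = ((98852 - 610359)*((-265132 + 705784) + 1395643))/7572227 = -511507*(440652 + 1395643)*(1/7572227) = -511507*1836295*(1/7572227) = -939277746565*1/7572227 = -939277746565/7572227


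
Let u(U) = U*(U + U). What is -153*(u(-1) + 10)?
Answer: -1836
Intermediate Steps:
u(U) = 2*U² (u(U) = U*(2*U) = 2*U²)
-153*(u(-1) + 10) = -153*(2*(-1)² + 10) = -153*(2*1 + 10) = -153*(2 + 10) = -153*12 = -1836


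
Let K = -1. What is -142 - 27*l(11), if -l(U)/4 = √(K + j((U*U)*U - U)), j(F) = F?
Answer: -142 + 108*√1319 ≈ 3780.3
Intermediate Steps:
l(U) = -4*√(-1 + U³ - U) (l(U) = -4*√(-1 + ((U*U)*U - U)) = -4*√(-1 + (U²*U - U)) = -4*√(-1 + (U³ - U)) = -4*√(-1 + U³ - U))
-142 - 27*l(11) = -142 - (-108)*√(-1 + 11³ - 1*11) = -142 - (-108)*√(-1 + 1331 - 11) = -142 - (-108)*√1319 = -142 + 108*√1319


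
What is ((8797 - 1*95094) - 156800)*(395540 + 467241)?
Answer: -209739472757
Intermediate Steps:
((8797 - 1*95094) - 156800)*(395540 + 467241) = ((8797 - 95094) - 156800)*862781 = (-86297 - 156800)*862781 = -243097*862781 = -209739472757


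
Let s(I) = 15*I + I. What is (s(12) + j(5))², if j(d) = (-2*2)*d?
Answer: 29584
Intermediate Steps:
j(d) = -4*d
s(I) = 16*I
(s(12) + j(5))² = (16*12 - 4*5)² = (192 - 20)² = 172² = 29584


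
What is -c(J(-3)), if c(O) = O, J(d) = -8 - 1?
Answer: 9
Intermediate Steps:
J(d) = -9
-c(J(-3)) = -1*(-9) = 9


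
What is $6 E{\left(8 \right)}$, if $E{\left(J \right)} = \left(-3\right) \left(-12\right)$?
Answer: $216$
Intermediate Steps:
$E{\left(J \right)} = 36$
$6 E{\left(8 \right)} = 6 \cdot 36 = 216$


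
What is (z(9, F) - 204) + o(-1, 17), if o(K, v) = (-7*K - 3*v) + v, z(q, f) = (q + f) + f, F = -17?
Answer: -256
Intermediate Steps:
z(q, f) = q + 2*f (z(q, f) = (f + q) + f = q + 2*f)
o(K, v) = -7*K - 2*v
(z(9, F) - 204) + o(-1, 17) = ((9 + 2*(-17)) - 204) + (-7*(-1) - 2*17) = ((9 - 34) - 204) + (7 - 34) = (-25 - 204) - 27 = -229 - 27 = -256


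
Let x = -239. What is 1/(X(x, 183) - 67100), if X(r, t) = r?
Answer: -1/67339 ≈ -1.4850e-5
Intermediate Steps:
1/(X(x, 183) - 67100) = 1/(-239 - 67100) = 1/(-67339) = -1/67339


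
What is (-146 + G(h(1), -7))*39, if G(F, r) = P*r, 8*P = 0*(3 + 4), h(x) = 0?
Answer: -5694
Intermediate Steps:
P = 0 (P = (0*(3 + 4))/8 = (0*7)/8 = (1/8)*0 = 0)
G(F, r) = 0 (G(F, r) = 0*r = 0)
(-146 + G(h(1), -7))*39 = (-146 + 0)*39 = -146*39 = -5694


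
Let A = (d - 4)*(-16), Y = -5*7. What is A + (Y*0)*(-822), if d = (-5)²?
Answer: -336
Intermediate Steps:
d = 25
Y = -35
A = -336 (A = (25 - 4)*(-16) = 21*(-16) = -336)
A + (Y*0)*(-822) = -336 - 35*0*(-822) = -336 + 0*(-822) = -336 + 0 = -336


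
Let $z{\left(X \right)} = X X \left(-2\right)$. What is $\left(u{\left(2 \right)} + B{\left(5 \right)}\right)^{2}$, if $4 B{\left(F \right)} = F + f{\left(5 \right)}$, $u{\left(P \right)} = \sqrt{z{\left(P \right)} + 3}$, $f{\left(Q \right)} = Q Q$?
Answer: $\frac{205}{4} + 15 i \sqrt{5} \approx 51.25 + 33.541 i$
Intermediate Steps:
$f{\left(Q \right)} = Q^{2}$
$z{\left(X \right)} = - 2 X^{2}$ ($z{\left(X \right)} = X^{2} \left(-2\right) = - 2 X^{2}$)
$u{\left(P \right)} = \sqrt{3 - 2 P^{2}}$ ($u{\left(P \right)} = \sqrt{- 2 P^{2} + 3} = \sqrt{3 - 2 P^{2}}$)
$B{\left(F \right)} = \frac{25}{4} + \frac{F}{4}$ ($B{\left(F \right)} = \frac{F + 5^{2}}{4} = \frac{F + 25}{4} = \frac{25 + F}{4} = \frac{25}{4} + \frac{F}{4}$)
$\left(u{\left(2 \right)} + B{\left(5 \right)}\right)^{2} = \left(\sqrt{3 - 2 \cdot 2^{2}} + \left(\frac{25}{4} + \frac{1}{4} \cdot 5\right)\right)^{2} = \left(\sqrt{3 - 8} + \left(\frac{25}{4} + \frac{5}{4}\right)\right)^{2} = \left(\sqrt{3 - 8} + \frac{15}{2}\right)^{2} = \left(\sqrt{-5} + \frac{15}{2}\right)^{2} = \left(i \sqrt{5} + \frac{15}{2}\right)^{2} = \left(\frac{15}{2} + i \sqrt{5}\right)^{2}$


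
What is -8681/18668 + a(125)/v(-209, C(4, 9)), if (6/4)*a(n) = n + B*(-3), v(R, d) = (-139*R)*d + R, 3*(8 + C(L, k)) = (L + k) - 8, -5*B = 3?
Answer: -6002275101/12894827660 ≈ -0.46548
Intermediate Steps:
B = -⅗ (B = -⅕*3 = -⅗ ≈ -0.60000)
C(L, k) = -32/3 + L/3 + k/3 (C(L, k) = -8 + ((L + k) - 8)/3 = -8 + (-8 + L + k)/3 = -8 + (-8/3 + L/3 + k/3) = -32/3 + L/3 + k/3)
v(R, d) = R - 139*R*d (v(R, d) = -139*R*d + R = R - 139*R*d)
a(n) = 6/5 + 2*n/3 (a(n) = 2*(n - ⅗*(-3))/3 = 2*(n + 9/5)/3 = 2*(9/5 + n)/3 = 6/5 + 2*n/3)
-8681/18668 + a(125)/v(-209, C(4, 9)) = -8681/18668 + (6/5 + (⅔)*125)/((-209*(1 - 139*(-32/3 + (⅓)*4 + (⅓)*9)))) = -8681*1/18668 + (6/5 + 250/3)/((-209*(1 - 139*(-32/3 + 4/3 + 3)))) = -8681/18668 + 1268/(15*((-209*(1 - 139*(-19/3))))) = -8681/18668 + 1268/(15*((-209*(1 + 2641/3)))) = -8681/18668 + 1268/(15*((-209*2644/3))) = -8681/18668 + 1268/(15*(-552596/3)) = -8681/18668 + (1268/15)*(-3/552596) = -8681/18668 - 317/690745 = -6002275101/12894827660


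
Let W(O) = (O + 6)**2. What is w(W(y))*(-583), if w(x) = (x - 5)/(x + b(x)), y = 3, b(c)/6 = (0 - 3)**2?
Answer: -44308/135 ≈ -328.21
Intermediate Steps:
b(c) = 54 (b(c) = 6*(0 - 3)**2 = 6*(-3)**2 = 6*9 = 54)
W(O) = (6 + O)**2
w(x) = (-5 + x)/(54 + x) (w(x) = (x - 5)/(x + 54) = (-5 + x)/(54 + x))
w(W(y))*(-583) = ((-5 + (6 + 3)**2)/(54 + (6 + 3)**2))*(-583) = ((-5 + 9**2)/(54 + 9**2))*(-583) = ((-5 + 81)/(54 + 81))*(-583) = (76/135)*(-583) = -44308/135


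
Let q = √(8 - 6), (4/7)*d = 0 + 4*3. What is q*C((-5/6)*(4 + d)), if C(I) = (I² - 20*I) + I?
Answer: 29875*√2/36 ≈ 1173.6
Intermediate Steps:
d = 21 (d = 7*(0 + 4*3)/4 = 7*(0 + 12)/4 = (7/4)*12 = 21)
C(I) = I² - 19*I
q = √2 ≈ 1.4142
q*C((-5/6)*(4 + d)) = √2*(((-5/6)*(4 + 21))*(-19 + (-5/6)*(4 + 21))) = √2*((-5*⅙*25)*(-19 - 5*⅙*25)) = √2*((-⅚*25)*(-19 - ⅚*25)) = √2*(-125*(-19 - 125/6)/6) = √2*(-125/6*(-239/6)) = √2*(29875/36) = 29875*√2/36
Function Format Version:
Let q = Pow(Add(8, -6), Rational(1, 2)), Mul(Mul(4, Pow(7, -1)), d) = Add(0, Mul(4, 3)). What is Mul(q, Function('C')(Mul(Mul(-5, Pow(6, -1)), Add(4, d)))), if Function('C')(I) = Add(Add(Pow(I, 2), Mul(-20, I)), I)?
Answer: Mul(Rational(29875, 36), Pow(2, Rational(1, 2))) ≈ 1173.6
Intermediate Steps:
d = 21 (d = Mul(Rational(7, 4), Add(0, Mul(4, 3))) = Mul(Rational(7, 4), Add(0, 12)) = Mul(Rational(7, 4), 12) = 21)
Function('C')(I) = Add(Pow(I, 2), Mul(-19, I))
q = Pow(2, Rational(1, 2)) ≈ 1.4142
Mul(q, Function('C')(Mul(Mul(-5, Pow(6, -1)), Add(4, d)))) = Mul(Pow(2, Rational(1, 2)), Mul(Mul(Mul(-5, Pow(6, -1)), Add(4, 21)), Add(-19, Mul(Mul(-5, Pow(6, -1)), Add(4, 21))))) = Mul(Pow(2, Rational(1, 2)), Mul(Mul(Mul(-5, Rational(1, 6)), 25), Add(-19, Mul(Mul(-5, Rational(1, 6)), 25)))) = Mul(Pow(2, Rational(1, 2)), Mul(Mul(Rational(-5, 6), 25), Add(-19, Mul(Rational(-5, 6), 25)))) = Mul(Pow(2, Rational(1, 2)), Mul(Rational(-125, 6), Add(-19, Rational(-125, 6)))) = Mul(Pow(2, Rational(1, 2)), Mul(Rational(-125, 6), Rational(-239, 6))) = Mul(Pow(2, Rational(1, 2)), Rational(29875, 36)) = Mul(Rational(29875, 36), Pow(2, Rational(1, 2)))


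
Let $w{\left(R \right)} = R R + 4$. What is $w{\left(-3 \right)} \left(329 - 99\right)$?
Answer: $2990$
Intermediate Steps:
$w{\left(R \right)} = 4 + R^{2}$ ($w{\left(R \right)} = R^{2} + 4 = 4 + R^{2}$)
$w{\left(-3 \right)} \left(329 - 99\right) = \left(4 + \left(-3\right)^{2}\right) \left(329 - 99\right) = \left(4 + 9\right) 230 = 13 \cdot 230 = 2990$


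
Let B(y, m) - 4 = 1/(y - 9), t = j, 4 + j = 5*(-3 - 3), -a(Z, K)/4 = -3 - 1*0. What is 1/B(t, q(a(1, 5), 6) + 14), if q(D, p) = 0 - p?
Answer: 43/171 ≈ 0.25146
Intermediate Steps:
a(Z, K) = 12 (a(Z, K) = -4*(-3 - 1*0) = -4*(-3 + 0) = -4*(-3) = 12)
q(D, p) = -p
j = -34 (j = -4 + 5*(-3 - 3) = -4 + 5*(-6) = -4 - 30 = -34)
t = -34
B(y, m) = 4 + 1/(-9 + y) (B(y, m) = 4 + 1/(y - 9) = 4 + 1/(-9 + y))
1/B(t, q(a(1, 5), 6) + 14) = 1/((-35 + 4*(-34))/(-9 - 34)) = 1/((-35 - 136)/(-43)) = 1/(-1/43*(-171)) = 1/(171/43) = 43/171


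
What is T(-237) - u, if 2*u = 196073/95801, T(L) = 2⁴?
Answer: 2869559/191602 ≈ 14.977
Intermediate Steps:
T(L) = 16
u = 196073/191602 (u = (196073/95801)/2 = (196073*(1/95801))/2 = (½)*(196073/95801) = 196073/191602 ≈ 1.0233)
T(-237) - u = 16 - 1*196073/191602 = 16 - 196073/191602 = 2869559/191602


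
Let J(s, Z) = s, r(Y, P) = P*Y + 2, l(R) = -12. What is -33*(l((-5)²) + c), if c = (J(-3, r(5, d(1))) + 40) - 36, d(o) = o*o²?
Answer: 363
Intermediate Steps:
d(o) = o³
r(Y, P) = 2 + P*Y
c = 1 (c = (-3 + 40) - 36 = 37 - 36 = 1)
-33*(l((-5)²) + c) = -33*(-12 + 1) = -33*(-11) = 363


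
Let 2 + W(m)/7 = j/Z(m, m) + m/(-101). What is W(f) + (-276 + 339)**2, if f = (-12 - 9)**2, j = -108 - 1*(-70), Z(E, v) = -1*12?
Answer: 2391641/606 ≈ 3946.6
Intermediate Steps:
Z(E, v) = -12
j = -38 (j = -108 + 70 = -38)
f = 441 (f = (-21)**2 = 441)
W(m) = 49/6 - 7*m/101 (W(m) = -14 + 7*(-38/(-12) + m/(-101)) = -14 + 7*(-38*(-1/12) + m*(-1/101)) = -14 + 7*(19/6 - m/101) = -14 + (133/6 - 7*m/101) = 49/6 - 7*m/101)
W(f) + (-276 + 339)**2 = (49/6 - 7/101*441) + (-276 + 339)**2 = (49/6 - 3087/101) + 63**2 = -13573/606 + 3969 = 2391641/606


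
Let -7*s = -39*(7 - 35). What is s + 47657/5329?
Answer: -783667/5329 ≈ -147.06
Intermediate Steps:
s = -156 (s = -(-39)*(7 - 35)/7 = -(-39)*(-28)/7 = -⅐*1092 = -156)
s + 47657/5329 = -156 + 47657/5329 = -783667/5329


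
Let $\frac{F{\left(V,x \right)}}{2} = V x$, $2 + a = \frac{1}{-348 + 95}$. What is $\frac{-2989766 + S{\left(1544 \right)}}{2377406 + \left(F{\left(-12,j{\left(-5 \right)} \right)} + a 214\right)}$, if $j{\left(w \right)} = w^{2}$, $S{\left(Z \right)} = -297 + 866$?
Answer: $- \frac{756266841}{601223420} \approx -1.2579$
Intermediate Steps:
$S{\left(Z \right)} = 569$
$a = - \frac{507}{253}$ ($a = -2 + \frac{1}{-348 + 95} = -2 + \frac{1}{-253} = -2 - \frac{1}{253} = - \frac{507}{253} \approx -2.004$)
$F{\left(V,x \right)} = 2 V x$
$\frac{-2989766 + S{\left(1544 \right)}}{2377406 + \left(F{\left(-12,j{\left(-5 \right)} \right)} + a 214\right)} = \frac{-2989766 + 569}{2377406 + \left(2 \left(-12\right) \left(-5\right)^{2} - \frac{108498}{253}\right)} = - \frac{2989197}{2377406 + \left(2 \left(-12\right) 25 - \frac{108498}{253}\right)} = - \frac{2989197}{2377406 - \frac{260298}{253}} = - \frac{2989197}{\frac{601223420}{253}} = \left(-2989197\right) \frac{253}{601223420} = - \frac{756266841}{601223420}$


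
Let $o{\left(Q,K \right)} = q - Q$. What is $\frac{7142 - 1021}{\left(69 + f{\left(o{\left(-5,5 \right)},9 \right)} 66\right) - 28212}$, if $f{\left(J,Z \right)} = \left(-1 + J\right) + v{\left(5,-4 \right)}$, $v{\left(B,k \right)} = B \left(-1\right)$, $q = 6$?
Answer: $- \frac{6121}{27813} \approx -0.22008$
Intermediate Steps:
$v{\left(B,k \right)} = - B$
$o{\left(Q,K \right)} = 6 - Q$
$f{\left(J,Z \right)} = -6 + J$ ($f{\left(J,Z \right)} = \left(-1 + J\right) - 5 = -6 + J$)
$\frac{7142 - 1021}{\left(69 + f{\left(o{\left(-5,5 \right)},9 \right)} 66\right) - 28212} = \frac{7142 - 1021}{\left(69 + \left(-6 + \left(6 - -5\right)\right) 66\right) - 28212} = \frac{6121}{\left(69 + \left(-6 + \left(6 + 5\right)\right) 66\right) - 28212} = \frac{6121}{\left(69 + \left(-6 + 11\right) 66\right) - 28212} = \frac{6121}{\left(69 + 5 \cdot 66\right) - 28212} = \frac{6121}{\left(69 + 330\right) - 28212} = \frac{6121}{399 - 28212} = \frac{6121}{-27813} = 6121 \left(- \frac{1}{27813}\right) = - \frac{6121}{27813}$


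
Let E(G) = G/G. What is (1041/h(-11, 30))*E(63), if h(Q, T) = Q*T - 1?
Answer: -1041/331 ≈ -3.1450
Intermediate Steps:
E(G) = 1
h(Q, T) = -1 + Q*T
(1041/h(-11, 30))*E(63) = (1041/(-1 - 11*30))*1 = (1041/(-1 - 330))*1 = (1041/(-331))*1 = (1041*(-1/331))*1 = -1041/331*1 = -1041/331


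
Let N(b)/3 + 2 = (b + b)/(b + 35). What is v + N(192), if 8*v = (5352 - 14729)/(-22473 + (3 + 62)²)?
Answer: -28528061/33138368 ≈ -0.86088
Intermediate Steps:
N(b) = -6 + 6*b/(35 + b) (N(b) = -6 + 3*((b + b)/(b + 35)) = -6 + 3*((2*b)/(35 + b)) = -6 + 3*(2*b/(35 + b)) = -6 + 6*b/(35 + b))
v = 9377/145984 (v = ((5352 - 14729)/(-22473 + (3 + 62)²))/8 = (-9377/(-22473 + 65²))/8 = (-9377/(-22473 + 4225))/8 = (-9377/(-18248))/8 = (-9377*(-1/18248))/8 = (⅛)*(9377/18248) = 9377/145984 ≈ 0.064233)
v + N(192) = 9377/145984 - 210/(35 + 192) = 9377/145984 - 210/227 = -28528061/33138368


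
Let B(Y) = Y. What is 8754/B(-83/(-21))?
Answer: 183834/83 ≈ 2214.9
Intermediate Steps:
8754/B(-83/(-21)) = 8754/((-83/(-21))) = 8754/((-83*(-1/21))) = 8754/(83/21) = 8754*(21/83) = 183834/83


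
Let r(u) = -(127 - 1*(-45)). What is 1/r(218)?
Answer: -1/172 ≈ -0.0058140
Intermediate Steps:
r(u) = -172 (r(u) = -(127 + 45) = -1*172 = -172)
1/r(218) = 1/(-172) = -1/172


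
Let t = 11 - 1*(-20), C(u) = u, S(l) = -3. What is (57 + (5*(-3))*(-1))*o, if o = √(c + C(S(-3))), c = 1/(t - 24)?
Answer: 144*I*√35/7 ≈ 121.7*I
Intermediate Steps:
t = 31 (t = 11 + 20 = 31)
c = ⅐ (c = 1/(31 - 24) = 1/7 = ⅐ ≈ 0.14286)
o = 2*I*√35/7 (o = √(⅐ - 3) = √(-20/7) = 2*I*√35/7 ≈ 1.6903*I)
(57 + (5*(-3))*(-1))*o = (57 + (5*(-3))*(-1))*(2*I*√35/7) = (57 - 15*(-1))*(2*I*√35/7) = (57 + 15)*(2*I*√35/7) = 72*(2*I*√35/7) = 144*I*√35/7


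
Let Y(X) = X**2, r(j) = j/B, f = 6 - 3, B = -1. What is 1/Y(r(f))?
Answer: 1/9 ≈ 0.11111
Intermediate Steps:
f = 3
r(j) = -j (r(j) = j/(-1) = j*(-1) = -j)
1/Y(r(f)) = 1/((-1*3)**2) = 1/((-3)**2) = 1/9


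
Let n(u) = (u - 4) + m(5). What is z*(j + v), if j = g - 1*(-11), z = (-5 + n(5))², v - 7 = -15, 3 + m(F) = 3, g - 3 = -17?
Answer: -176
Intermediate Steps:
g = -14 (g = 3 - 17 = -14)
m(F) = 0 (m(F) = -3 + 3 = 0)
v = -8 (v = 7 - 15 = -8)
n(u) = -4 + u (n(u) = (u - 4) + 0 = (-4 + u) + 0 = -4 + u)
z = 16 (z = (-5 + (-4 + 5))² = (-5 + 1)² = (-4)² = 16)
j = -3 (j = -14 - 1*(-11) = -14 + 11 = -3)
z*(j + v) = 16*(-3 - 8) = 16*(-11) = -176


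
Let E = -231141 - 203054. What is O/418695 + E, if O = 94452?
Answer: -60598393691/139565 ≈ -4.3420e+5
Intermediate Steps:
E = -434195
O/418695 + E = 94452/418695 - 434195 = 94452*(1/418695) - 434195 = 31484/139565 - 434195 = -60598393691/139565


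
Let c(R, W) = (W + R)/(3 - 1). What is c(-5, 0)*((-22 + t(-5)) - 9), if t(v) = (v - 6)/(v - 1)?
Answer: 875/12 ≈ 72.917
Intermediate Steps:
c(R, W) = R/2 + W/2 (c(R, W) = (R + W)/2 = (R + W)*(1/2) = R/2 + W/2)
t(v) = (-6 + v)/(-1 + v)
c(-5, 0)*((-22 + t(-5)) - 9) = ((1/2)*(-5) + (1/2)*0)*((-22 + (-6 - 5)/(-1 - 5)) - 9) = (-5/2 + 0)*((-22 - 11/(-6)) - 9) = -5*((-22 - 1/6*(-11)) - 9)/2 = -5*((-22 + 11/6) - 9)/2 = -5*(-121/6 - 9)/2 = -5/2*(-175/6) = 875/12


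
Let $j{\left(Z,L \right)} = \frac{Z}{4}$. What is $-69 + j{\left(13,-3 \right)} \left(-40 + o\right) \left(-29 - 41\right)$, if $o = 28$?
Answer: $2661$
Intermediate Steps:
$j{\left(Z,L \right)} = \frac{Z}{4}$ ($j{\left(Z,L \right)} = Z \frac{1}{4} = \frac{Z}{4}$)
$-69 + j{\left(13,-3 \right)} \left(-40 + o\right) \left(-29 - 41\right) = -69 + \frac{1}{4} \cdot 13 \left(-40 + 28\right) \left(-29 - 41\right) = -69 + \frac{13 \left(\left(-12\right) \left(-70\right)\right)}{4} = -69 + \frac{13}{4} \cdot 840 = -69 + 2730 = 2661$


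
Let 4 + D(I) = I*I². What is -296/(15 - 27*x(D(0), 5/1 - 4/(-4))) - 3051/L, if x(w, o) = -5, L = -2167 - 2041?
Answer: -393959/315600 ≈ -1.2483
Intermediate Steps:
D(I) = -4 + I³ (D(I) = -4 + I*I² = -4 + I³)
L = -4208
-296/(15 - 27*x(D(0), 5/1 - 4/(-4))) - 3051/L = -296/(15 - 27*(-5)) - 3051/(-4208) = -296/(15 + 135) - 3051*(-1/4208) = -296/150 + 3051/4208 = -296*1/150 + 3051/4208 = -148/75 + 3051/4208 = -393959/315600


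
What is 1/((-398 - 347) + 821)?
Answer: 1/76 ≈ 0.013158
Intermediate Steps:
1/((-398 - 347) + 821) = 1/(-745 + 821) = 1/76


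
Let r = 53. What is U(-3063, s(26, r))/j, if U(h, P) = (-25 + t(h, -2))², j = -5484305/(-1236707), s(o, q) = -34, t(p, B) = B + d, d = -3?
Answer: 222607260/1096861 ≈ 202.95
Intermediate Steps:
t(p, B) = -3 + B (t(p, B) = B - 3 = -3 + B)
j = 5484305/1236707 (j = -5484305*(-1/1236707) = 5484305/1236707 ≈ 4.4346)
U(h, P) = 900 (U(h, P) = (-25 + (-3 - 2))² = (-25 - 5)² = (-30)² = 900)
U(-3063, s(26, r))/j = 900/(5484305/1236707) = 900*(1236707/5484305) = 222607260/1096861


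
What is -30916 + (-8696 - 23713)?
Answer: -63325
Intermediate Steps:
-30916 + (-8696 - 23713) = -30916 - 32409 = -63325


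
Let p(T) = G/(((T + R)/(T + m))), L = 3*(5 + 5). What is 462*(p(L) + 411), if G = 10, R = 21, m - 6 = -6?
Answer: 3274194/17 ≈ 1.9260e+5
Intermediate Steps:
m = 0 (m = 6 - 6 = 0)
L = 30 (L = 3*10 = 30)
p(T) = 10*T/(21 + T) (p(T) = 10/(((T + 21)/(T + 0))) = 10/(((21 + T)/T)) = 10*(T/(21 + T)) = 10*T/(21 + T))
462*(p(L) + 411) = 462*(10*30/(21 + 30) + 411) = 462*(10*30/51 + 411) = 462*(10*30*(1/51) + 411) = 462*(100/17 + 411) = 462*(7087/17) = 3274194/17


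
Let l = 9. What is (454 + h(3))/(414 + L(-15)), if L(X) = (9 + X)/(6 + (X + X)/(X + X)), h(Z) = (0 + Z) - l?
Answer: 784/723 ≈ 1.0844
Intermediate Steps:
h(Z) = -9 + Z (h(Z) = (0 + Z) - 1*9 = Z - 9 = -9 + Z)
L(X) = 9/7 + X/7 (L(X) = (9 + X)/(6 + (2*X)/((2*X))) = (9 + X)/(6 + (2*X)*(1/(2*X))) = (9 + X)/(6 + 1) = (9 + X)/7 = (9 + X)*(1/7) = 9/7 + X/7)
(454 + h(3))/(414 + L(-15)) = (454 + (-9 + 3))/(414 + (9/7 + (1/7)*(-15))) = (454 - 6)/(414 + (9/7 - 15/7)) = 448/(414 - 6/7) = 448/(2892/7) = 448*(7/2892) = 784/723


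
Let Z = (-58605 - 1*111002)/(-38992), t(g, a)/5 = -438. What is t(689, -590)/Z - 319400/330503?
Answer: -28276643293240/56055622321 ≈ -504.44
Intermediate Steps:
t(g, a) = -2190 (t(g, a) = 5*(-438) = -2190)
Z = 169607/38992 (Z = (-58605 - 111002)*(-1/38992) = -169607*(-1/38992) = 169607/38992 ≈ 4.3498)
t(689, -590)/Z - 319400/330503 = -2190/169607/38992 - 319400/330503 = -2190*38992/169607 - 319400*1/330503 = -85392480/169607 - 319400/330503 = -28276643293240/56055622321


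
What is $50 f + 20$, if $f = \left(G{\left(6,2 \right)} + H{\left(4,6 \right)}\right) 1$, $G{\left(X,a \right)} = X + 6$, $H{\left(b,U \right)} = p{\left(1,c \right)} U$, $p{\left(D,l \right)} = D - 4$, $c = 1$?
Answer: $-280$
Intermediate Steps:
$p{\left(D,l \right)} = -4 + D$
$H{\left(b,U \right)} = - 3 U$ ($H{\left(b,U \right)} = \left(-4 + 1\right) U = - 3 U$)
$G{\left(X,a \right)} = 6 + X$
$f = -6$ ($f = \left(\left(6 + 6\right) - 18\right) 1 = \left(12 - 18\right) 1 = \left(-6\right) 1 = -6$)
$50 f + 20 = 50 \left(-6\right) + 20 = -300 + 20 = -280$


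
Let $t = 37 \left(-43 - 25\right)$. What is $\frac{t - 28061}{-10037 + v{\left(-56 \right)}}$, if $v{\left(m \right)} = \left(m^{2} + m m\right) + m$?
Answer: $\frac{30577}{3821} \approx 8.0023$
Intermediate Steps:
$v{\left(m \right)} = m + 2 m^{2}$ ($v{\left(m \right)} = \left(m^{2} + m^{2}\right) + m = 2 m^{2} + m = m + 2 m^{2}$)
$t = -2516$ ($t = 37 \left(-68\right) = -2516$)
$\frac{t - 28061}{-10037 + v{\left(-56 \right)}} = \frac{-2516 - 28061}{-10037 - 56 \left(1 + 2 \left(-56\right)\right)} = - \frac{30577}{-10037 - 56 \left(1 - 112\right)} = - \frac{30577}{-10037 - -6216} = - \frac{30577}{-10037 + 6216} = - \frac{30577}{-3821} = \left(-30577\right) \left(- \frac{1}{3821}\right) = \frac{30577}{3821}$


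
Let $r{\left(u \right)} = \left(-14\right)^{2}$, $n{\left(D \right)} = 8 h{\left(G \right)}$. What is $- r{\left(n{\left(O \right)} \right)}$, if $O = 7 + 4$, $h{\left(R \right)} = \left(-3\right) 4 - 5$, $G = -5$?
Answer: $-196$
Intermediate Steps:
$h{\left(R \right)} = -17$ ($h{\left(R \right)} = -12 - 5 = -17$)
$O = 11$
$n{\left(D \right)} = -136$ ($n{\left(D \right)} = 8 \left(-17\right) = -136$)
$r{\left(u \right)} = 196$
$- r{\left(n{\left(O \right)} \right)} = \left(-1\right) 196 = -196$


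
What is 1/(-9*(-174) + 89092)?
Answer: 1/90658 ≈ 1.1030e-5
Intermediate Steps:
1/(-9*(-174) + 89092) = 1/(1566 + 89092) = 1/90658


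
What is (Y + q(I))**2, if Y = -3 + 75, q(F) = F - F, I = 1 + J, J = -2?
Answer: 5184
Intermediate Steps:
I = -1 (I = 1 - 2 = -1)
q(F) = 0
Y = 72
(Y + q(I))**2 = (72 + 0)**2 = 72**2 = 5184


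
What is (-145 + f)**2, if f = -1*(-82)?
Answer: 3969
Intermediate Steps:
f = 82
(-145 + f)**2 = (-145 + 82)**2 = (-63)**2 = 3969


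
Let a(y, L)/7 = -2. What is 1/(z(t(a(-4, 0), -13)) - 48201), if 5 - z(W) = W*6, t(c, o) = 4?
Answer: -1/48220 ≈ -2.0738e-5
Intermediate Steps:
a(y, L) = -14 (a(y, L) = 7*(-2) = -14)
z(W) = 5 - 6*W (z(W) = 5 - W*6 = 5 - 6*W)
1/(z(t(a(-4, 0), -13)) - 48201) = 1/((5 - 6*4) - 48201) = 1/((5 - 24) - 48201) = 1/(-19 - 48201) = 1/(-48220) = -1/48220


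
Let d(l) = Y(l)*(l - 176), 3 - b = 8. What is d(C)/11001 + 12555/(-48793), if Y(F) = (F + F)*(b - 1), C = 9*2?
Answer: 509029983/178923931 ≈ 2.8450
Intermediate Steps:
b = -5 (b = 3 - 1*8 = 3 - 8 = -5)
C = 18
Y(F) = -12*F (Y(F) = (F + F)*(-5 - 1) = (2*F)*(-6) = -12*F)
d(l) = -12*l*(-176 + l) (d(l) = (-12*l)*(l - 176) = (-12*l)*(-176 + l) = -12*l*(-176 + l))
d(C)/11001 + 12555/(-48793) = (12*18*(176 - 1*18))/11001 + 12555/(-48793) = (12*18*(176 - 18))*(1/11001) + 12555*(-1/48793) = (12*18*158)*(1/11001) - 12555/48793 = 34128*(1/11001) - 12555/48793 = 11376/3667 - 12555/48793 = 509029983/178923931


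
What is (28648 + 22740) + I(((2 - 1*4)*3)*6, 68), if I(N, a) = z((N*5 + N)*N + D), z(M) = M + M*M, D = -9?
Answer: 60385444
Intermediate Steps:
z(M) = M + M²
I(N, a) = (-9 + 6*N²)*(-8 + 6*N²) (I(N, a) = ((N*5 + N)*N - 9)*(1 + ((N*5 + N)*N - 9)) = ((5*N + N)*N - 9)*(1 + ((5*N + N)*N - 9)) = ((6*N)*N - 9)*(1 + ((6*N)*N - 9)) = (6*N² - 9)*(1 + (6*N² - 9)) = (-9 + 6*N²)*(1 + (-9 + 6*N²)) = (-9 + 6*N²)*(-8 + 6*N²))
(28648 + 22740) + I(((2 - 1*4)*3)*6, 68) = (28648 + 22740) + (72 - 102*324*(2 - 1*4)² + 36*(((2 - 1*4)*3)*6)⁴) = 51388 + (72 - 102*324*(2 - 4)² + 36*(((2 - 4)*3)*6)⁴) = 51388 + (72 - 102*(-2*3*6)² + 36*(-2*3*6)⁴) = 51388 + (72 - 102*(-6*6)² + 36*(-6*6)⁴) = 51388 + (72 - 102*(-36)² + 36*(-36)⁴) = 51388 + (72 - 102*1296 + 36*1679616) = 51388 + (72 - 132192 + 60466176) = 51388 + 60334056 = 60385444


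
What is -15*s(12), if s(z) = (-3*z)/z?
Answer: 45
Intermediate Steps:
s(z) = -3
-15*s(12) = -15*(-3) = 45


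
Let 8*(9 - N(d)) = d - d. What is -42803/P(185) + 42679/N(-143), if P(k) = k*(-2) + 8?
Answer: 15835025/3258 ≈ 4860.4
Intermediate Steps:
N(d) = 9 (N(d) = 9 - (d - d)/8 = 9 - 1/8*0 = 9 + 0 = 9)
P(k) = 8 - 2*k (P(k) = -2*k + 8 = 8 - 2*k)
-42803/P(185) + 42679/N(-143) = -42803/(8 - 2*185) + 42679/9 = -42803/(8 - 370) + 42679*(1/9) = -42803/(-362) + 42679/9 = -42803*(-1/362) + 42679/9 = 42803/362 + 42679/9 = 15835025/3258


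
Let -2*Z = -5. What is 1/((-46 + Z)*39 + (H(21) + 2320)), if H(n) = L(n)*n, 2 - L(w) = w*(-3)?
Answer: 2/3977 ≈ 0.00050289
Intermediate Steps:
L(w) = 2 + 3*w (L(w) = 2 - w*(-3) = 2 - (-3)*w = 2 + 3*w)
Z = 5/2 (Z = -1/2*(-5) = 5/2 ≈ 2.5000)
H(n) = n*(2 + 3*n) (H(n) = (2 + 3*n)*n = n*(2 + 3*n))
1/((-46 + Z)*39 + (H(21) + 2320)) = 1/((-46 + 5/2)*39 + (21*(2 + 3*21) + 2320)) = 1/(-87/2*39 + (21*(2 + 63) + 2320)) = 1/(-3393/2 + (21*65 + 2320)) = 1/(-3393/2 + (1365 + 2320)) = 1/(-3393/2 + 3685) = 1/(3977/2) = 2/3977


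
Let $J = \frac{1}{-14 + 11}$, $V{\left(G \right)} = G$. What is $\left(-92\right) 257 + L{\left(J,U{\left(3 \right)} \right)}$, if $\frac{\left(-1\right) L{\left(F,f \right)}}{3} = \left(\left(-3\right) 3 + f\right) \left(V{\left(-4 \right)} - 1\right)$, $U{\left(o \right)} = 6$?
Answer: $-23689$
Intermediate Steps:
$J = - \frac{1}{3}$ ($J = \frac{1}{-3} = - \frac{1}{3} \approx -0.33333$)
$L{\left(F,f \right)} = -135 + 15 f$ ($L{\left(F,f \right)} = - 3 \left(\left(-3\right) 3 + f\right) \left(-4 - 1\right) = - 3 \left(-9 + f\right) \left(-5\right) = - 3 \left(45 - 5 f\right) = -135 + 15 f$)
$\left(-92\right) 257 + L{\left(J,U{\left(3 \right)} \right)} = \left(-92\right) 257 + \left(-135 + 15 \cdot 6\right) = -23644 + \left(-135 + 90\right) = -23644 - 45 = -23689$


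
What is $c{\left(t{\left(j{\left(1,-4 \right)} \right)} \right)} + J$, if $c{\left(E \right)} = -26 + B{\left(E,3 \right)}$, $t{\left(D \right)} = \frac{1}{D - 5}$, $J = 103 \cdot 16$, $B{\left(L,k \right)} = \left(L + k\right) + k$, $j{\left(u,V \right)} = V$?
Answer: $\frac{14651}{9} \approx 1627.9$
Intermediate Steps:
$B{\left(L,k \right)} = L + 2 k$
$J = 1648$
$t{\left(D \right)} = \frac{1}{-5 + D}$
$c{\left(E \right)} = -20 + E$ ($c{\left(E \right)} = -26 + \left(E + 2 \cdot 3\right) = -26 + \left(E + 6\right) = -26 + \left(6 + E\right) = -20 + E$)
$c{\left(t{\left(j{\left(1,-4 \right)} \right)} \right)} + J = \left(-20 + \frac{1}{-5 - 4}\right) + 1648 = \left(-20 + \frac{1}{-9}\right) + 1648 = \left(-20 - \frac{1}{9}\right) + 1648 = - \frac{181}{9} + 1648 = \frac{14651}{9}$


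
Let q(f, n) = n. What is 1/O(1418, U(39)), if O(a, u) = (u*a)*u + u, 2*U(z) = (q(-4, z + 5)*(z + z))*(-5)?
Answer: 1/104388046620 ≈ 9.5796e-12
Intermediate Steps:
U(z) = -5*z*(5 + z) (U(z) = (((z + 5)*(z + z))*(-5))/2 = (((5 + z)*(2*z))*(-5))/2 = ((2*z*(5 + z))*(-5))/2 = (-10*z*(5 + z))/2 = -5*z*(5 + z))
O(a, u) = u + a*u² (O(a, u) = (a*u)*u + u = a*u² + u = u + a*u²)
1/O(1418, U(39)) = 1/((-5*39*(5 + 39))*(1 + 1418*(-5*39*(5 + 39)))) = 1/((-5*39*44)*(1 + 1418*(-5*39*44))) = 1/(-8580*(1 + 1418*(-8580))) = 1/(-8580*(1 - 12166440)) = 1/(-8580*(-12166439)) = 1/104388046620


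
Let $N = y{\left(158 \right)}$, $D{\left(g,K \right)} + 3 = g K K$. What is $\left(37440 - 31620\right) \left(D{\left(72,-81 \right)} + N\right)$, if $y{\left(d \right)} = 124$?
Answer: $2750025660$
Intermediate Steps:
$D{\left(g,K \right)} = -3 + g K^{2}$ ($D{\left(g,K \right)} = -3 + g K K = -3 + g K^{2}$)
$N = 124$
$\left(37440 - 31620\right) \left(D{\left(72,-81 \right)} + N\right) = \left(37440 - 31620\right) \left(\left(-3 + 72 \left(-81\right)^{2}\right) + 124\right) = 5820 \left(\left(-3 + 72 \cdot 6561\right) + 124\right) = 5820 \left(\left(-3 + 472392\right) + 124\right) = 5820 \left(472389 + 124\right) = 5820 \cdot 472513 = 2750025660$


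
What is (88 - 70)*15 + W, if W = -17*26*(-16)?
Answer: 7342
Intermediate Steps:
W = 7072 (W = -442*(-16) = -1*(-7072) = 7072)
(88 - 70)*15 + W = (88 - 70)*15 + 7072 = 18*15 + 7072 = 270 + 7072 = 7342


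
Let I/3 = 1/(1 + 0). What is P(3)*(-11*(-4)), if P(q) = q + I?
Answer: 264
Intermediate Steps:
I = 3 (I = 3/(1 + 0) = 3/1 = 3*1 = 3)
P(q) = 3 + q (P(q) = q + 3 = 3 + q)
P(3)*(-11*(-4)) = (3 + 3)*(-11*(-4)) = 6*44 = 264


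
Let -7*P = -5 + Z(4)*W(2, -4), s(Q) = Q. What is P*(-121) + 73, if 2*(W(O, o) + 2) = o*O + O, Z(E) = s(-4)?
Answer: 2326/7 ≈ 332.29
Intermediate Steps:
Z(E) = -4
W(O, o) = -2 + O/2 + O*o/2 (W(O, o) = -2 + (o*O + O)/2 = -2 + (O*o + O)/2 = -2 + (O + O*o)/2 = -2 + (O/2 + O*o/2) = -2 + O/2 + O*o/2)
P = -15/7 (P = -(-5 - 4*(-2 + (½)*2 + (½)*2*(-4)))/7 = -(-5 - 4*(-2 + 1 - 4))/7 = -(-5 - 4*(-5))/7 = -(-5 + 20)/7 = -⅐*15 = -15/7 ≈ -2.1429)
P*(-121) + 73 = -15/7*(-121) + 73 = 1815/7 + 73 = 2326/7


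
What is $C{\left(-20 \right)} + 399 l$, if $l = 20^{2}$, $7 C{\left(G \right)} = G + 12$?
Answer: $\frac{1117192}{7} \approx 1.596 \cdot 10^{5}$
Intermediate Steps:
$C{\left(G \right)} = \frac{12}{7} + \frac{G}{7}$ ($C{\left(G \right)} = \frac{G + 12}{7} = \frac{12 + G}{7} = \frac{12}{7} + \frac{G}{7}$)
$l = 400$
$C{\left(-20 \right)} + 399 l = \left(\frac{12}{7} + \frac{1}{7} \left(-20\right)\right) + 399 \cdot 400 = \left(\frac{12}{7} - \frac{20}{7}\right) + 159600 = - \frac{8}{7} + 159600 = \frac{1117192}{7}$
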